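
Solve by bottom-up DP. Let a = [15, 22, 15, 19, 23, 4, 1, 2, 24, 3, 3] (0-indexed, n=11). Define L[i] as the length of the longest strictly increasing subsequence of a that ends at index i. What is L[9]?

   i    0    1    2    3    4    5    6    7    8    9   10
a[i]   15   22   15   19   23    4    1    2   24    3    3
L[i]    1    2    1    2    3    1    1    2    4    3    3

3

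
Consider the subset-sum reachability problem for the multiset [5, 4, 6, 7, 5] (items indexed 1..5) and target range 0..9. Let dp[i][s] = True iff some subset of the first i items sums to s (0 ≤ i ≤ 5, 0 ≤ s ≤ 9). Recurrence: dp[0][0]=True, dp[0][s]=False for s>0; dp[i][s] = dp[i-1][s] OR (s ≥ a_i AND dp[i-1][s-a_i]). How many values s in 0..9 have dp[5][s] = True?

i\s   0   1   2   3   4   5   6   7   8   9
  0   T   F   F   F   F   F   F   F   F   F
  1   T   F   F   F   F   T   F   F   F   F
  2   T   F   F   F   T   T   F   F   F   T
  3   T   F   F   F   T   T   T   F   F   T
  4   T   F   F   F   T   T   T   T   F   T
  5   T   F   F   F   T   T   T   T   F   T

6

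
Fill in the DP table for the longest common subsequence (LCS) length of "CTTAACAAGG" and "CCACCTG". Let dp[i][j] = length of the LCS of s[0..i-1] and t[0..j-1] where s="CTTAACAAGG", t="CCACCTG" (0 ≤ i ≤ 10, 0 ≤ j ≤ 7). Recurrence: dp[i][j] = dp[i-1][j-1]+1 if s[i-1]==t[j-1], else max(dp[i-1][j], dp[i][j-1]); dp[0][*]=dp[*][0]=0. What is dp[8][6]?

3

   ''  C  C  A  C  C  T  G
''  0  0  0  0  0  0  0  0
 C  0  1  1  1  1  1  1  1
 T  0  1  1  1  1  1  2  2
 T  0  1  1  1  1  1  2  2
 A  0  1  1  2  2  2  2  2
 A  0  1  1  2  2  2  2  2
 C  0  1  2  2  3  3  3  3
 A  0  1  2  3  3  3  3  3
 A  0  1  2  3  3  3  3  3
 G  0  1  2  3  3  3  3  4
 G  0  1  2  3  3  3  3  4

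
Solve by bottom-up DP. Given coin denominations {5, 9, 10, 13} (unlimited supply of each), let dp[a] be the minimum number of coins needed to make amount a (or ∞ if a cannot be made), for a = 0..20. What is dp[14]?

2

 a  0  1  2  3  4  5  6  7  8  9 10 11 12 13 14 15 16 17 18 19 20
dp  0  -  -  -  -  1  -  -  -  1  1  -  -  1  2  2  -  -  2  2  2
(- denotes ∞ / unreachable)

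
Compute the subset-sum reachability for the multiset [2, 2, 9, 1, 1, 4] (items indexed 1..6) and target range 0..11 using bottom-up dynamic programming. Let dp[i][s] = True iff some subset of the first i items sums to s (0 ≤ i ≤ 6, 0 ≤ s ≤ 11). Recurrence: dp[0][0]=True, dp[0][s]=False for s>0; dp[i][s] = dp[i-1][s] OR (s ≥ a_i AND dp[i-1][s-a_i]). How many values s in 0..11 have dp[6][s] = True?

i\s   0   1   2   3   4   5   6   7   8   9  10  11
  0   T   F   F   F   F   F   F   F   F   F   F   F
  1   T   F   T   F   F   F   F   F   F   F   F   F
  2   T   F   T   F   T   F   F   F   F   F   F   F
  3   T   F   T   F   T   F   F   F   F   T   F   T
  4   T   T   T   T   T   T   F   F   F   T   T   T
  5   T   T   T   T   T   T   T   F   F   T   T   T
  6   T   T   T   T   T   T   T   T   T   T   T   T

12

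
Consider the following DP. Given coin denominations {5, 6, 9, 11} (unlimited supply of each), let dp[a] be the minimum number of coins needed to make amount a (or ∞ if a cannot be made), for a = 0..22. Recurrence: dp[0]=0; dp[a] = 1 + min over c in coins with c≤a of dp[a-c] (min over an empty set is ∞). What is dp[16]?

2

 a  0  1  2  3  4  5  6  7  8  9 10 11 12 13 14 15 16 17 18 19 20 21 22
dp  0  -  -  -  -  1  1  -  -  1  2  1  2  -  2  2  2  2  2  3  2  3  2
(- denotes ∞ / unreachable)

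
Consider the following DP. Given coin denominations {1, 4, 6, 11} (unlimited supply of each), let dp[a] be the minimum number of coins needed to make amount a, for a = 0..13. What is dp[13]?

 a  0  1  2  3  4  5  6  7  8  9 10 11 12 13
dp  0  1  2  3  1  2  1  2  2  3  2  1  2  3

3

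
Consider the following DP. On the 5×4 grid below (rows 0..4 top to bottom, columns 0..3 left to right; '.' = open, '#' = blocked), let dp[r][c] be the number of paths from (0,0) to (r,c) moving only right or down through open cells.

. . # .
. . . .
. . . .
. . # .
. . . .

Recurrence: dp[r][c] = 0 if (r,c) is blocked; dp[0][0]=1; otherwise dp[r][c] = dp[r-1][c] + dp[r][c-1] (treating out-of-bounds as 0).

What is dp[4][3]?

r\c   0   1   2   3
  0   1   1   0   0
  1   1   2   2   2
  2   1   3   5   7
  3   1   4   0   7
  4   1   5   5  12

12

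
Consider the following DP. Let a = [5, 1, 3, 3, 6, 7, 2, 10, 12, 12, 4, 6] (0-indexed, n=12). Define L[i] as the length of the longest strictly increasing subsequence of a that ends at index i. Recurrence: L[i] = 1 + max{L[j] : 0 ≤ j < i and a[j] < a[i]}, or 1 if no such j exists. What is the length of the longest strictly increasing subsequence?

6

   i    0    1    2    3    4    5    6    7    8    9   10   11
a[i]    5    1    3    3    6    7    2   10   12   12    4    6
L[i]    1    1    2    2    3    4    2    5    6    6    3    4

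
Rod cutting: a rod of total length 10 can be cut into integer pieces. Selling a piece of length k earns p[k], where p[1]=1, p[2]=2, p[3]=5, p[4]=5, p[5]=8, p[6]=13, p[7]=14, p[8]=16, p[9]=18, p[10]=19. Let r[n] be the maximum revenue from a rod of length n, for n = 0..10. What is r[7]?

14

   n    0    1    2    3    4    5    6    7    8    9   10
r[n]    0    1    2    5    6    8   13   14   16   18   19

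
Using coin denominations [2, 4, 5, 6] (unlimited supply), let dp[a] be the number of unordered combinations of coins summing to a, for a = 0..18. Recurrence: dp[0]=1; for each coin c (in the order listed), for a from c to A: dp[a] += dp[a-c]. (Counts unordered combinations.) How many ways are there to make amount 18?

16

after  coin     0     1     2     3     4     5     6     7     8     9    10    11    12    13    14    15    16    17    18
          2     1     0     1     0     1     0     1     0     1     0     1     0     1     0     1     0     1     0     1
          4     1     0     1     0     2     0     2     0     3     0     3     0     4     0     4     0     5     0     5
          5     1     0     1     0     2     1     2     1     3     2     4     2     5     3     6     4     7     5     8
          6     1     0     1     0     2     1     3     1     4     2     6     3     8     4    10     6    13     8    16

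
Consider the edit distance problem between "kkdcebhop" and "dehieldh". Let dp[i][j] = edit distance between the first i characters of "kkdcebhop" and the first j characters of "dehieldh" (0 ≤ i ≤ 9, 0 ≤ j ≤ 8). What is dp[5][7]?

6

   ''  d  e  h  i  e  l  d  h
''  0  1  2  3  4  5  6  7  8
 k  1  1  2  3  4  5  6  7  8
 k  2  2  2  3  4  5  6  7  8
 d  3  2  3  3  4  5  6  6  7
 c  4  3  3  4  4  5  6  7  7
 e  5  4  3  4  5  4  5  6  7
 b  6  5  4  4  5  5  5  6  7
 h  7  6  5  4  5  6  6  6  6
 o  8  7  6  5  5  6  7  7  7
 p  9  8  7  6  6  6  7  8  8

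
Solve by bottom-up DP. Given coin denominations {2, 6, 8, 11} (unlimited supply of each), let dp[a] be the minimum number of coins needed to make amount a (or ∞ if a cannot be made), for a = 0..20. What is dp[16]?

2

 a  0  1  2  3  4  5  6  7  8  9 10 11 12 13 14 15 16 17 18 19 20
dp  0  -  1  -  2  -  1  -  1  -  2  1  2  2  2  3  2  2  3  2  3
(- denotes ∞ / unreachable)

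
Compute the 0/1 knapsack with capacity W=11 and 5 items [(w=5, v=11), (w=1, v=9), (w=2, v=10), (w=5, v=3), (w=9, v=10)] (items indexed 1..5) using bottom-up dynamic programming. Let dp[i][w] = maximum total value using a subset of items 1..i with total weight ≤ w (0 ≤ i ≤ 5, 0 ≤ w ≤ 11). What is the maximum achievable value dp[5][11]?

30

i\w   0   1   2   3   4   5   6   7   8   9  10  11
  0   0   0   0   0   0   0   0   0   0   0   0   0
  1   0   0   0   0   0  11  11  11  11  11  11  11
  2   0   9   9   9   9  11  20  20  20  20  20  20
  3   0   9  10  19  19  19  20  21  30  30  30  30
  4   0   9  10  19  19  19  20  21  30  30  30  30
  5   0   9  10  19  19  19  20  21  30  30  30  30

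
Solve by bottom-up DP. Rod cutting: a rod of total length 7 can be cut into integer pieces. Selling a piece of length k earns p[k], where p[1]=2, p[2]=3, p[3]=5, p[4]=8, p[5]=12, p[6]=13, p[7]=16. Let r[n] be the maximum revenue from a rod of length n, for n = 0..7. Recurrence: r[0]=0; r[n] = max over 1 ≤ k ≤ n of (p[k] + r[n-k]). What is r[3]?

   n    0    1    2    3    4    5    6    7
r[n]    0    2    4    6    8   12   14   16

6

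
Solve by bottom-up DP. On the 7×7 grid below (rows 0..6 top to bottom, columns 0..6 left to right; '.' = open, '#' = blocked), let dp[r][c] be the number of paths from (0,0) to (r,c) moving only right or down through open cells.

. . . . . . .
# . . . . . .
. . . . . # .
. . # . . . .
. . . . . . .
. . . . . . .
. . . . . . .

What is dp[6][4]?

44

r\c   0   1   2   3   4   5   6
  0   1   1   1   1   1   1   1
  1   0   1   2   3   4   5   6
  2   0   1   3   6  10   0   6
  3   0   1   0   6  16  16  22
  4   0   1   1   7  23  39  61
  5   0   1   2   9  32  71 132
  6   0   1   3  12  44 115 247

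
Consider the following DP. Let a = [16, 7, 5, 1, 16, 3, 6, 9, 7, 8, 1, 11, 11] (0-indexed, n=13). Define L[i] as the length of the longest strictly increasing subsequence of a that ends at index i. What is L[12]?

6

   i    0    1    2    3    4    5    6    7    8    9   10   11   12
a[i]   16    7    5    1   16    3    6    9    7    8    1   11   11
L[i]    1    1    1    1    2    2    3    4    4    5    1    6    6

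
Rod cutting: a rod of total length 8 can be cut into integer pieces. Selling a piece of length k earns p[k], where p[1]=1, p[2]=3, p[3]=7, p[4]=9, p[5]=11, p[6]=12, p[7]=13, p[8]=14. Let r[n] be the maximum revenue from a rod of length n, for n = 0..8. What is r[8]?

18

   n    0    1    2    3    4    5    6    7    8
r[n]    0    1    3    7    9   11   14   16   18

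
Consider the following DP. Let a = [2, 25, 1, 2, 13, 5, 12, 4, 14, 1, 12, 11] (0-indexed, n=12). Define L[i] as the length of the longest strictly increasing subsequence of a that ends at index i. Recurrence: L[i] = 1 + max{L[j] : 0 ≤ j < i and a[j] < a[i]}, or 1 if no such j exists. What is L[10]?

4

   i    0    1    2    3    4    5    6    7    8    9   10   11
a[i]    2   25    1    2   13    5   12    4   14    1   12   11
L[i]    1    2    1    2    3    3    4    3    5    1    4    4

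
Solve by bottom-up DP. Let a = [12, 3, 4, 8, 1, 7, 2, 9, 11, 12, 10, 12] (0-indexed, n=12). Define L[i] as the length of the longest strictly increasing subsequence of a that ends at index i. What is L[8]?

5

   i    0    1    2    3    4    5    6    7    8    9   10   11
a[i]   12    3    4    8    1    7    2    9   11   12   10   12
L[i]    1    1    2    3    1    3    2    4    5    6    5    6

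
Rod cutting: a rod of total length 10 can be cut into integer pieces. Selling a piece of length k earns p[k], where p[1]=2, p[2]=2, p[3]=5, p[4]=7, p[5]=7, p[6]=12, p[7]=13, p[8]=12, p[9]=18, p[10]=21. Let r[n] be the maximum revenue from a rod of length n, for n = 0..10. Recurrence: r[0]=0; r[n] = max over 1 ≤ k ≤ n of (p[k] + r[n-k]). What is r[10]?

   n    0    1    2    3    4    5    6    7    8    9   10
r[n]    0    2    4    6    8   10   12   14   16   18   21

21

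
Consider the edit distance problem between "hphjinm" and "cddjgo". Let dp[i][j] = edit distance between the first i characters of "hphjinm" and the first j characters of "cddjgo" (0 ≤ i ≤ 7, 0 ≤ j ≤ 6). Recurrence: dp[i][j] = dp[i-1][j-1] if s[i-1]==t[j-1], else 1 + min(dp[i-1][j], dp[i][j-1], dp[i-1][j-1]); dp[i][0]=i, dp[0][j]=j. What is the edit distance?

6

   ''  c  d  d  j  g  o
''  0  1  2  3  4  5  6
 h  1  1  2  3  4  5  6
 p  2  2  2  3  4  5  6
 h  3  3  3  3  4  5  6
 j  4  4  4  4  3  4  5
 i  5  5  5  5  4  4  5
 n  6  6  6  6  5  5  5
 m  7  7  7  7  6  6  6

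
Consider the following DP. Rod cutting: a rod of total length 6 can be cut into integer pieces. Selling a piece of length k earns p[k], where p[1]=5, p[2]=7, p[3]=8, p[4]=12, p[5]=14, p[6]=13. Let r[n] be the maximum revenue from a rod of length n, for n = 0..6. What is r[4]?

20

   n    0    1    2    3    4    5    6
r[n]    0    5   10   15   20   25   30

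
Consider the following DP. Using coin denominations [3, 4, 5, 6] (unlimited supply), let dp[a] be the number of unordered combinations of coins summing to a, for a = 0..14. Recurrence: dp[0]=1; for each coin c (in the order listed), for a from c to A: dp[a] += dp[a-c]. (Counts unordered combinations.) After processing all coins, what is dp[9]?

after  coin     0     1     2     3     4     5     6     7     8     9    10    11    12    13    14
          3     1     0     0     1     0     0     1     0     0     1     0     0     1     0     0
          4     1     0     0     1     1     0     1     1     1     1     1     1     2     1     1
          5     1     0     0     1     1     1     1     1     2     2     2     2     3     3     3
          6     1     0     0     1     1     1     2     1     2     3     3     3     5     4     5

3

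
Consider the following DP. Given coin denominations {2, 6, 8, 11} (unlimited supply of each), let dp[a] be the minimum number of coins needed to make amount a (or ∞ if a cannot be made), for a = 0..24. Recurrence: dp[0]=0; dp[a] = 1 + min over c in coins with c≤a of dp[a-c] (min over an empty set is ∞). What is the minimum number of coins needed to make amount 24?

3

 a  0  1  2  3  4  5  6  7  8  9 10 11 12 13 14 15 16 17 18 19 20 21 22 23 24
dp  0  -  1  -  2  -  1  -  1  -  2  1  2  2  2  3  2  2  3  2  3  3  2  3  3
(- denotes ∞ / unreachable)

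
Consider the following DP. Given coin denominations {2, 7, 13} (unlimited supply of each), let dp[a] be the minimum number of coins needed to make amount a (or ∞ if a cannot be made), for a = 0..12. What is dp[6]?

 a  0  1  2  3  4  5  6  7  8  9 10 11 12
dp  0  -  1  -  2  -  3  1  4  2  5  3  6
(- denotes ∞ / unreachable)

3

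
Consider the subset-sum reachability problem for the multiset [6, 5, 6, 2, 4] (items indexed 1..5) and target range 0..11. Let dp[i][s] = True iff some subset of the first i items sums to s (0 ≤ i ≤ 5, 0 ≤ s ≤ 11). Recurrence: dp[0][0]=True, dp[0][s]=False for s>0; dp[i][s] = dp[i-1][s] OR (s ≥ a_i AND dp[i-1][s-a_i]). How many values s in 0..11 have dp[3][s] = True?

i\s   0   1   2   3   4   5   6   7   8   9  10  11
  0   T   F   F   F   F   F   F   F   F   F   F   F
  1   T   F   F   F   F   F   T   F   F   F   F   F
  2   T   F   F   F   F   T   T   F   F   F   F   T
  3   T   F   F   F   F   T   T   F   F   F   F   T
  4   T   F   T   F   F   T   T   T   T   F   F   T
  5   T   F   T   F   T   T   T   T   T   T   T   T

4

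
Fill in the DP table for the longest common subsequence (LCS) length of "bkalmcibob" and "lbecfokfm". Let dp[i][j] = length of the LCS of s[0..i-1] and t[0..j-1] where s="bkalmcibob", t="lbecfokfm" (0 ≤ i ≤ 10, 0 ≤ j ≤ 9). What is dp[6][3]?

1

   ''  l  b  e  c  f  o  k  f  m
''  0  0  0  0  0  0  0  0  0  0
 b  0  0  1  1  1  1  1  1  1  1
 k  0  0  1  1  1  1  1  2  2  2
 a  0  0  1  1  1  1  1  2  2  2
 l  0  1  1  1  1  1  1  2  2  2
 m  0  1  1  1  1  1  1  2  2  3
 c  0  1  1  1  2  2  2  2  2  3
 i  0  1  1  1  2  2  2  2  2  3
 b  0  1  2  2  2  2  2  2  2  3
 o  0  1  2  2  2  2  3  3  3  3
 b  0  1  2  2  2  2  3  3  3  3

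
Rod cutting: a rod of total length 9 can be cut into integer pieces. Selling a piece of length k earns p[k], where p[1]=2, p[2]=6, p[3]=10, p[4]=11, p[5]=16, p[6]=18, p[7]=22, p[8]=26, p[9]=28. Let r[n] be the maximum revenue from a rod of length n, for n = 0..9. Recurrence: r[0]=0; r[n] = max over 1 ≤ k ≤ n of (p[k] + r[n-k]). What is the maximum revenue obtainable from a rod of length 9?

30

   n    0    1    2    3    4    5    6    7    8    9
r[n]    0    2    6   10   12   16   20   22   26   30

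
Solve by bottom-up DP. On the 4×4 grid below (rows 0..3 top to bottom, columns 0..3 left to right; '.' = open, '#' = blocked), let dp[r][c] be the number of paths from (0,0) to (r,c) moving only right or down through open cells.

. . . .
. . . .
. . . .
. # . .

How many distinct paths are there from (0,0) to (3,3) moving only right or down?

16

r\c   0   1   2   3
  0   1   1   1   1
  1   1   2   3   4
  2   1   3   6  10
  3   1   0   6  16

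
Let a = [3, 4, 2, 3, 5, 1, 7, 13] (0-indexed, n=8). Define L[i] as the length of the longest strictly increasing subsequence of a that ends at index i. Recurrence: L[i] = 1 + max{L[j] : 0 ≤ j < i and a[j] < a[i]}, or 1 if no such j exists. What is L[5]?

1

   i    0    1    2    3    4    5    6    7
a[i]    3    4    2    3    5    1    7   13
L[i]    1    2    1    2    3    1    4    5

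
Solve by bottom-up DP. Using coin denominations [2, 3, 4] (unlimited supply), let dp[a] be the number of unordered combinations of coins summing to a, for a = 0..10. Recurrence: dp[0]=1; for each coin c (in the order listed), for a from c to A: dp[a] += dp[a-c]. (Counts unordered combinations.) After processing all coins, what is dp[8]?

after  coin     0     1     2     3     4     5     6     7     8     9    10
          2     1     0     1     0     1     0     1     0     1     0     1
          3     1     0     1     1     1     1     2     1     2     2     2
          4     1     0     1     1     2     1     3     2     4     3     5

4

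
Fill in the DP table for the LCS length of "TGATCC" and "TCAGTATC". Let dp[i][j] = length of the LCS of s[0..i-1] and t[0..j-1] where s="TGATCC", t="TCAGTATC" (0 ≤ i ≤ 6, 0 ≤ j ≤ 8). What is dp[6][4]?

   ''  T  C  A  G  T  A  T  C
''  0  0  0  0  0  0  0  0  0
 T  0  1  1  1  1  1  1  1  1
 G  0  1  1  1  2  2  2  2  2
 A  0  1  1  2  2  2  3  3  3
 T  0  1  1  2  2  3  3  4  4
 C  0  1  2  2  2  3  3  4  5
 C  0  1  2  2  2  3  3  4  5

2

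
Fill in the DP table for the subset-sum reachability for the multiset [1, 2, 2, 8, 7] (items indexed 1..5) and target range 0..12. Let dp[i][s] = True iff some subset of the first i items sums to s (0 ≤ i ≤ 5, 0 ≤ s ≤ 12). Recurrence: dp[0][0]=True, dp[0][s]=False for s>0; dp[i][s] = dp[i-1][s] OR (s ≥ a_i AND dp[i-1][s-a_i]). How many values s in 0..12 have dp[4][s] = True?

11

i\s   0   1   2   3   4   5   6   7   8   9  10  11  12
  0   T   F   F   F   F   F   F   F   F   F   F   F   F
  1   T   T   F   F   F   F   F   F   F   F   F   F   F
  2   T   T   T   T   F   F   F   F   F   F   F   F   F
  3   T   T   T   T   T   T   F   F   F   F   F   F   F
  4   T   T   T   T   T   T   F   F   T   T   T   T   T
  5   T   T   T   T   T   T   F   T   T   T   T   T   T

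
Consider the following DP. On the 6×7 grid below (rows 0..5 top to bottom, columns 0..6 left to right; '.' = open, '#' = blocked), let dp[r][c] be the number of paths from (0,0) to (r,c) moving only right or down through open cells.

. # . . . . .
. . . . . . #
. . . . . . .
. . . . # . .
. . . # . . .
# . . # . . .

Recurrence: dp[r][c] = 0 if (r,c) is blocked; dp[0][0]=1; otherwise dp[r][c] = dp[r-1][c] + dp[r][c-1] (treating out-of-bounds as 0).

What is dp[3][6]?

r\c   0   1   2   3   4   5   6
  0   1   0   0   0   0   0   0
  1   1   1   1   1   1   1   0
  2   1   2   3   4   5   6   6
  3   1   3   6  10   0   6  12
  4   1   4  10   0   0   6  18
  5   0   4  14   0   0   6  24

12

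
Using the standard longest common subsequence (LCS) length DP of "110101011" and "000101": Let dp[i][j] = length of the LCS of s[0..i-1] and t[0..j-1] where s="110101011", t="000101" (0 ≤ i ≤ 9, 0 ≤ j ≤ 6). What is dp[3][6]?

   ''  0  0  0  1  0  1
''  0  0  0  0  0  0  0
 1  0  0  0  0  1  1  1
 1  0  0  0  0  1  1  2
 0  0  1  1  1  1  2  2
 1  0  1  1  1  2  2  3
 0  0  1  2  2  2  3  3
 1  0  1  2  2  3  3  4
 0  0  1  2  3  3  4  4
 1  0  1  2  3  4  4  5
 1  0  1  2  3  4  4  5

2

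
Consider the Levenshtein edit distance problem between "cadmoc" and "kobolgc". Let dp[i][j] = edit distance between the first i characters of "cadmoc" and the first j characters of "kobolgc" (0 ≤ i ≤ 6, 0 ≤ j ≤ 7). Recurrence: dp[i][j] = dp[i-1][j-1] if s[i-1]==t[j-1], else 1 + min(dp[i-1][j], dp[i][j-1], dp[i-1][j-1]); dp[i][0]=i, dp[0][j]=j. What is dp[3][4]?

   ''  k  o  b  o  l  g  c
''  0  1  2  3  4  5  6  7
 c  1  1  2  3  4  5  6  6
 a  2  2  2  3  4  5  6  7
 d  3  3  3  3  4  5  6  7
 m  4  4  4  4  4  5  6  7
 o  5  5  4  5  4  5  6  7
 c  6  6  5  5  5  5  6  6

4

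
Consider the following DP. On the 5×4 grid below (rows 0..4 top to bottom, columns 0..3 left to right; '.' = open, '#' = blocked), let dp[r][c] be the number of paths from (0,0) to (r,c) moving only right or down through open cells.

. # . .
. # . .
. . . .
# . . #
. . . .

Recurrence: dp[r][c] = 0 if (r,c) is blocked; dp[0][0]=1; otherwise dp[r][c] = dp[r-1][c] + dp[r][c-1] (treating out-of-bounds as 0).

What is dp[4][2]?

r\c   0   1   2   3
  0   1   0   0   0
  1   1   0   0   0
  2   1   1   1   1
  3   0   1   2   0
  4   0   1   3   3

3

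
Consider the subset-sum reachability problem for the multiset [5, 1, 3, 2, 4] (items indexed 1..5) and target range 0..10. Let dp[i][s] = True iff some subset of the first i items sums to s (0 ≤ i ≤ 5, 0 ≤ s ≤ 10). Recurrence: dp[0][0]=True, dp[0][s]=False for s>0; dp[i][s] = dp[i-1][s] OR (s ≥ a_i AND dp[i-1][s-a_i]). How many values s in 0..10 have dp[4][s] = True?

i\s   0   1   2   3   4   5   6   7   8   9  10
  0   T   F   F   F   F   F   F   F   F   F   F
  1   T   F   F   F   F   T   F   F   F   F   F
  2   T   T   F   F   F   T   T   F   F   F   F
  3   T   T   F   T   T   T   T   F   T   T   F
  4   T   T   T   T   T   T   T   T   T   T   T
  5   T   T   T   T   T   T   T   T   T   T   T

11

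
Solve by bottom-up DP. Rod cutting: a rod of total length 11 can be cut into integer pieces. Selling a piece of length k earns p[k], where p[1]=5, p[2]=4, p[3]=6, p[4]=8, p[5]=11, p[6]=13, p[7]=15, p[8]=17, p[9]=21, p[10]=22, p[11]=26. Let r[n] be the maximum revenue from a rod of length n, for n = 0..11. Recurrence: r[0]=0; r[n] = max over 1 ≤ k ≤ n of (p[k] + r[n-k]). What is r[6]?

30

   n    0    1    2    3    4    5    6    7    8    9   10   11
r[n]    0    5   10   15   20   25   30   35   40   45   50   55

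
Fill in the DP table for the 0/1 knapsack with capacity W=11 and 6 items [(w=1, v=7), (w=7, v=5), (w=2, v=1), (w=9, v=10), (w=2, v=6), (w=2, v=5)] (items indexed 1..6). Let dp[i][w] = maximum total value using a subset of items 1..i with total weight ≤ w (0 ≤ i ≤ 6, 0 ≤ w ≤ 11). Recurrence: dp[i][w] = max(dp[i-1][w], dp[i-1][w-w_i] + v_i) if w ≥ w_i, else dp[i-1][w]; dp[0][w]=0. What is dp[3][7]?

i\w   0   1   2   3   4   5   6   7   8   9  10  11
  0   0   0   0   0   0   0   0   0   0   0   0   0
  1   0   7   7   7   7   7   7   7   7   7   7   7
  2   0   7   7   7   7   7   7   7  12  12  12  12
  3   0   7   7   8   8   8   8   8  12  12  13  13
  4   0   7   7   8   8   8   8   8  12  12  17  17
  5   0   7   7  13  13  14  14  14  14  14  18  18
  6   0   7   7  13  13  18  18  19  19  19  19  19

8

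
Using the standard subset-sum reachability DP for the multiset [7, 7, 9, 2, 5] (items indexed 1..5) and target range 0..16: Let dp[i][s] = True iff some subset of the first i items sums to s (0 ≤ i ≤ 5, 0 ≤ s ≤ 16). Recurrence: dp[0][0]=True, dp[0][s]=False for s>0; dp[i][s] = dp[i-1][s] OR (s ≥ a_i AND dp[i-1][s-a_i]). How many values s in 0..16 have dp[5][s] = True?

i\s   0   1   2   3   4   5   6   7   8   9  10  11  12  13  14  15  16
  0   T   F   F   F   F   F   F   F   F   F   F   F   F   F   F   F   F
  1   T   F   F   F   F   F   F   T   F   F   F   F   F   F   F   F   F
  2   T   F   F   F   F   F   F   T   F   F   F   F   F   F   T   F   F
  3   T   F   F   F   F   F   F   T   F   T   F   F   F   F   T   F   T
  4   T   F   T   F   F   F   F   T   F   T   F   T   F   F   T   F   T
  5   T   F   T   F   F   T   F   T   F   T   F   T   T   F   T   F   T

9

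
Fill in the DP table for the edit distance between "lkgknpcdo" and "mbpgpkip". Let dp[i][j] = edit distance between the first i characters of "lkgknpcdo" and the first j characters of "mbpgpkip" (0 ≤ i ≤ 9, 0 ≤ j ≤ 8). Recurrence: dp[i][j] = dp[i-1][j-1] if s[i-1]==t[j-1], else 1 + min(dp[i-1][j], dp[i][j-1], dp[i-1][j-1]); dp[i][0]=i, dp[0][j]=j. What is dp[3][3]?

   ''  m  b  p  g  p  k  i  p
''  0  1  2  3  4  5  6  7  8
 l  1  1  2  3  4  5  6  7  8
 k  2  2  2  3  4  5  5  6  7
 g  3  3  3  3  3  4  5  6  7
 k  4  4  4  4  4  4  4  5  6
 n  5  5  5  5  5  5  5  5  6
 p  6  6  6  5  6  5  6  6  5
 c  7  7  7  6  6  6  6  7  6
 d  8  8  8  7  7  7  7  7  7
 o  9  9  9  8  8  8  8  8  8

3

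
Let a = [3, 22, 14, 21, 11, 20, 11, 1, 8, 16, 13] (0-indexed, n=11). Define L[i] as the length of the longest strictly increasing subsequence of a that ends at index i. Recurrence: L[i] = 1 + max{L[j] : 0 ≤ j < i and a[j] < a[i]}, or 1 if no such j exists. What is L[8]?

2

   i    0    1    2    3    4    5    6    7    8    9   10
a[i]    3   22   14   21   11   20   11    1    8   16   13
L[i]    1    2    2    3    2    3    2    1    2    3    3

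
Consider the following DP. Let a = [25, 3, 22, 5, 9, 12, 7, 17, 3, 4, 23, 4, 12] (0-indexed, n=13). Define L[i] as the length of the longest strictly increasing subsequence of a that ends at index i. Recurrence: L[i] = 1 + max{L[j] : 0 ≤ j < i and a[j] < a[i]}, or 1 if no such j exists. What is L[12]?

4

   i    0    1    2    3    4    5    6    7    8    9   10   11   12
a[i]   25    3   22    5    9   12    7   17    3    4   23    4   12
L[i]    1    1    2    2    3    4    3    5    1    2    6    2    4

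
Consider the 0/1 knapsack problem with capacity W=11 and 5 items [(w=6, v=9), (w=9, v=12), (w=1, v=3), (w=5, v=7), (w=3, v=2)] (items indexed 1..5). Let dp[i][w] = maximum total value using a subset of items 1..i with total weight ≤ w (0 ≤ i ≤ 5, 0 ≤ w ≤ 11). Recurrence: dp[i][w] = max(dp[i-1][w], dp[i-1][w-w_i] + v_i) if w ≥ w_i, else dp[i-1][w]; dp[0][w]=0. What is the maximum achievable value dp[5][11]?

i\w   0   1   2   3   4   5   6   7   8   9  10  11
  0   0   0   0   0   0   0   0   0   0   0   0   0
  1   0   0   0   0   0   0   9   9   9   9   9   9
  2   0   0   0   0   0   0   9   9   9  12  12  12
  3   0   3   3   3   3   3   9  12  12  12  15  15
  4   0   3   3   3   3   7  10  12  12  12  15  16
  5   0   3   3   3   5   7  10  12  12  12  15  16

16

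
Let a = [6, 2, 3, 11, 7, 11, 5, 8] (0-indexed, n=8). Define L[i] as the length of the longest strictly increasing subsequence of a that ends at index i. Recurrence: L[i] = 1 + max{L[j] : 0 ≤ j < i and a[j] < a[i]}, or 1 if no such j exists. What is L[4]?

   i    0    1    2    3    4    5    6    7
a[i]    6    2    3   11    7   11    5    8
L[i]    1    1    2    3    3    4    3    4

3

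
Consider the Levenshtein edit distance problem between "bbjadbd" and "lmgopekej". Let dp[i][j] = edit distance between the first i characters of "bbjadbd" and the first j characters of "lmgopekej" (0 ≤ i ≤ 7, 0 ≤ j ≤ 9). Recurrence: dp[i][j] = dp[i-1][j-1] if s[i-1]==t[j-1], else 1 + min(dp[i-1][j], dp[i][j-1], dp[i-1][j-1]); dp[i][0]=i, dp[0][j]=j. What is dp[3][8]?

8

   ''  l  m  g  o  p  e  k  e  j
''  0  1  2  3  4  5  6  7  8  9
 b  1  1  2  3  4  5  6  7  8  9
 b  2  2  2  3  4  5  6  7  8  9
 j  3  3  3  3  4  5  6  7  8  8
 a  4  4  4  4  4  5  6  7  8  9
 d  5  5  5  5  5  5  6  7  8  9
 b  6  6  6  6  6  6  6  7  8  9
 d  7  7  7  7  7  7  7  7  8  9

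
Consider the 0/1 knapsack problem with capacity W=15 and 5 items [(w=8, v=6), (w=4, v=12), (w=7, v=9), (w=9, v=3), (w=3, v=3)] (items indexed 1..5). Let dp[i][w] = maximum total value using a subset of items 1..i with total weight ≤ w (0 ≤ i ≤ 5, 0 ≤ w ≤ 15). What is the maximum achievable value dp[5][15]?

24

i\w   0   1   2   3   4   5   6   7   8   9  10  11  12  13  14  15
  0   0   0   0   0   0   0   0   0   0   0   0   0   0   0   0   0
  1   0   0   0   0   0   0   0   0   6   6   6   6   6   6   6   6
  2   0   0   0   0  12  12  12  12  12  12  12  12  18  18  18  18
  3   0   0   0   0  12  12  12  12  12  12  12  21  21  21  21  21
  4   0   0   0   0  12  12  12  12  12  12  12  21  21  21  21  21
  5   0   0   0   3  12  12  12  15  15  15  15  21  21  21  24  24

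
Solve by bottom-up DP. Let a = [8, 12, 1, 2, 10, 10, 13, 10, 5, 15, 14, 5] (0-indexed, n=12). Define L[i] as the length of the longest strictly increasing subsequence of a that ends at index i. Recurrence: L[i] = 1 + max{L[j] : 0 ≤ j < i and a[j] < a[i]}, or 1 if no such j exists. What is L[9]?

5

   i    0    1    2    3    4    5    6    7    8    9   10   11
a[i]    8   12    1    2   10   10   13   10    5   15   14    5
L[i]    1    2    1    2    3    3    4    3    3    5    5    3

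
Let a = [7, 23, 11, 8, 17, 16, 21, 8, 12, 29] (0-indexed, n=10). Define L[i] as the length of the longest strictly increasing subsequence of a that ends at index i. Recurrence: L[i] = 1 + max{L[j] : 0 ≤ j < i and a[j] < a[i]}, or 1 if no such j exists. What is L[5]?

3

   i    0    1    2    3    4    5    6    7    8    9
a[i]    7   23   11    8   17   16   21    8   12   29
L[i]    1    2    2    2    3    3    4    2    3    5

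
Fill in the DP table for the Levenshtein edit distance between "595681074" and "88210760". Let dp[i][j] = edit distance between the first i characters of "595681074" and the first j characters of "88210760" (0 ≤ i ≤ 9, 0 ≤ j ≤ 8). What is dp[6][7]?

   ''  8  8  2  1  0  7  6  0
''  0  1  2  3  4  5  6  7  8
 5  1  1  2  3  4  5  6  7  8
 9  2  2  2  3  4  5  6  7  8
 5  3  3  3  3  4  5  6  7  8
 6  4  4  4  4  4  5  6  6  7
 8  5  4  4  5  5  5  6  7  7
 1  6  5  5  5  5  6  6  7  8
 0  7  6  6  6  6  5  6  7  7
 7  8  7  7  7  7  6  5  6  7
 4  9  8  8  8  8  7  6  6  7

7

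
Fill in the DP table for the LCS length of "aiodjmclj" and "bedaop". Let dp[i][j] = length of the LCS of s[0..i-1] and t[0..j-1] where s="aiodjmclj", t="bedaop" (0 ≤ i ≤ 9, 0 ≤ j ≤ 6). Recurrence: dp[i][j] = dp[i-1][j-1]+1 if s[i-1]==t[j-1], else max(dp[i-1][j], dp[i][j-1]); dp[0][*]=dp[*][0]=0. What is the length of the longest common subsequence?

2

   ''  b  e  d  a  o  p
''  0  0  0  0  0  0  0
 a  0  0  0  0  1  1  1
 i  0  0  0  0  1  1  1
 o  0  0  0  0  1  2  2
 d  0  0  0  1  1  2  2
 j  0  0  0  1  1  2  2
 m  0  0  0  1  1  2  2
 c  0  0  0  1  1  2  2
 l  0  0  0  1  1  2  2
 j  0  0  0  1  1  2  2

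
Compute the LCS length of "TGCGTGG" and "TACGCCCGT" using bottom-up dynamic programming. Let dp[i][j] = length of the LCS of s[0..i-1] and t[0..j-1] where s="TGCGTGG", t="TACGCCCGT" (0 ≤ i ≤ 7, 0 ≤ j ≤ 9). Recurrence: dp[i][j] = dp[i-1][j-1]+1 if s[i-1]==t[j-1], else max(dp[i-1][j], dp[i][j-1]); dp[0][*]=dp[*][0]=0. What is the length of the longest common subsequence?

5

   ''  T  A  C  G  C  C  C  G  T
''  0  0  0  0  0  0  0  0  0  0
 T  0  1  1  1  1  1  1  1  1  1
 G  0  1  1  1  2  2  2  2  2  2
 C  0  1  1  2  2  3  3  3  3  3
 G  0  1  1  2  3  3  3  3  4  4
 T  0  1  1  2  3  3  3  3  4  5
 G  0  1  1  2  3  3  3  3  4  5
 G  0  1  1  2  3  3  3  3  4  5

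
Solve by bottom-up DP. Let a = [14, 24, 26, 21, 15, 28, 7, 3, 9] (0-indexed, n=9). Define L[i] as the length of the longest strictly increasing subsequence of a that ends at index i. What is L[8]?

2

   i    0    1    2    3    4    5    6    7    8
a[i]   14   24   26   21   15   28    7    3    9
L[i]    1    2    3    2    2    4    1    1    2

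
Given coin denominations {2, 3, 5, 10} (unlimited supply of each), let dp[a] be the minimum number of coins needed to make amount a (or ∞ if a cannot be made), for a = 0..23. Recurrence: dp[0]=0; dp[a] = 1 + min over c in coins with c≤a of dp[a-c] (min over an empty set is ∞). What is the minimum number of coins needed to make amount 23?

 a  0  1  2  3  4  5  6  7  8  9 10 11 12 13 14 15 16 17 18 19 20 21 22 23
dp  0  -  1  1  2  1  2  2  2  3  1  3  2  2  3  2  3  3  3  4  2  4  3  3
(- denotes ∞ / unreachable)

3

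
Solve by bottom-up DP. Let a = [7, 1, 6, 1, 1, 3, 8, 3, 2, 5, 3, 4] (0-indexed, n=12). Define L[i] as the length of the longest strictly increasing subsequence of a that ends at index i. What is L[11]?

4

   i    0    1    2    3    4    5    6    7    8    9   10   11
a[i]    7    1    6    1    1    3    8    3    2    5    3    4
L[i]    1    1    2    1    1    2    3    2    2    3    3    4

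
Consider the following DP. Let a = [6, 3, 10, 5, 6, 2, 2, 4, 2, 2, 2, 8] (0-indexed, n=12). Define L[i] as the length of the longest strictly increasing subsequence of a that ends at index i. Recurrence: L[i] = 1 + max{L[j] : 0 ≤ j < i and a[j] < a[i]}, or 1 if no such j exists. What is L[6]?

1

   i    0    1    2    3    4    5    6    7    8    9   10   11
a[i]    6    3   10    5    6    2    2    4    2    2    2    8
L[i]    1    1    2    2    3    1    1    2    1    1    1    4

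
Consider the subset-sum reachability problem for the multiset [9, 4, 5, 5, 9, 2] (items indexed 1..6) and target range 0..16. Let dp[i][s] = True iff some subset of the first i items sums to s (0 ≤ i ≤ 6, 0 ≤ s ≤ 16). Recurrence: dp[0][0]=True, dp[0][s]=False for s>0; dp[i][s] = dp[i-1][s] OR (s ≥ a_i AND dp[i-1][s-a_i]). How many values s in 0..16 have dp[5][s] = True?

7

i\s   0   1   2   3   4   5   6   7   8   9  10  11  12  13  14  15  16
  0   T   F   F   F   F   F   F   F   F   F   F   F   F   F   F   F   F
  1   T   F   F   F   F   F   F   F   F   T   F   F   F   F   F   F   F
  2   T   F   F   F   T   F   F   F   F   T   F   F   F   T   F   F   F
  3   T   F   F   F   T   T   F   F   F   T   F   F   F   T   T   F   F
  4   T   F   F   F   T   T   F   F   F   T   T   F   F   T   T   F   F
  5   T   F   F   F   T   T   F   F   F   T   T   F   F   T   T   F   F
  6   T   F   T   F   T   T   T   T   F   T   T   T   T   T   T   T   T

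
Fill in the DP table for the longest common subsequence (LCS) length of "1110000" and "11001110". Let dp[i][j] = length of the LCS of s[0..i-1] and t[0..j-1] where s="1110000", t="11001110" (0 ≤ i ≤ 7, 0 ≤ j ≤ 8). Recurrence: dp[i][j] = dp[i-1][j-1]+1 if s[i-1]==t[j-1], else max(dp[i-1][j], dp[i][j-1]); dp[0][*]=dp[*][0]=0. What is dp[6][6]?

   ''  1  1  0  0  1  1  1  0
''  0  0  0  0  0  0  0  0  0
 1  0  1  1  1  1  1  1  1  1
 1  0  1  2  2  2  2  2  2  2
 1  0  1  2  2  2  3  3  3  3
 0  0  1  2  3  3  3  3  3  4
 0  0  1  2  3  4  4  4  4  4
 0  0  1  2  3  4  4  4  4  5
 0  0  1  2  3  4  4  4  4  5

4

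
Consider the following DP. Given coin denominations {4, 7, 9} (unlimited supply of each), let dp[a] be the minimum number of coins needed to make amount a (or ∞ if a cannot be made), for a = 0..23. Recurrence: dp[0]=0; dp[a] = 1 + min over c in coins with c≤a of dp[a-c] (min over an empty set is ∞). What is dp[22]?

 a  0  1  2  3  4  5  6  7  8  9 10 11 12 13 14 15 16 17 18 19 20 21 22 23
dp  0  -  -  -  1  -  -  1  2  1  -  2  3  2  2  3  2  3  2  4  3  3  3  3
(- denotes ∞ / unreachable)

3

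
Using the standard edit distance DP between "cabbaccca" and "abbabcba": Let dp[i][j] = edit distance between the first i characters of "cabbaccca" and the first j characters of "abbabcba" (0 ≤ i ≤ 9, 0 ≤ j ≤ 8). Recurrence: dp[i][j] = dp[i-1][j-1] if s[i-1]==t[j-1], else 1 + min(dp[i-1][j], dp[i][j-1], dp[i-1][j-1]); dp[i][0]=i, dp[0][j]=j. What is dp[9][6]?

4

   ''  a  b  b  a  b  c  b  a
''  0  1  2  3  4  5  6  7  8
 c  1  1  2  3  4  5  5  6  7
 a  2  1  2  3  3  4  5  6  6
 b  3  2  1  2  3  3  4  5  6
 b  4  3  2  1  2  3  4  4  5
 a  5  4  3  2  1  2  3  4  4
 c  6  5  4  3  2  2  2  3  4
 c  7  6  5  4  3  3  2  3  4
 c  8  7  6  5  4  4  3  3  4
 a  9  8  7  6  5  5  4  4  3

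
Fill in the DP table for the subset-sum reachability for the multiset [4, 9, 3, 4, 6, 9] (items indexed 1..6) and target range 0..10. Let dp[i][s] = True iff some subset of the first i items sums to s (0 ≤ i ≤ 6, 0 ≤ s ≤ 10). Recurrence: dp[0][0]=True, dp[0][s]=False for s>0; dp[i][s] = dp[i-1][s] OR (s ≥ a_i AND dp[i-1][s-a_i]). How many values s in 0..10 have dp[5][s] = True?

8

i\s   0   1   2   3   4   5   6   7   8   9  10
  0   T   F   F   F   F   F   F   F   F   F   F
  1   T   F   F   F   T   F   F   F   F   F   F
  2   T   F   F   F   T   F   F   F   F   T   F
  3   T   F   F   T   T   F   F   T   F   T   F
  4   T   F   F   T   T   F   F   T   T   T   F
  5   T   F   F   T   T   F   T   T   T   T   T
  6   T   F   F   T   T   F   T   T   T   T   T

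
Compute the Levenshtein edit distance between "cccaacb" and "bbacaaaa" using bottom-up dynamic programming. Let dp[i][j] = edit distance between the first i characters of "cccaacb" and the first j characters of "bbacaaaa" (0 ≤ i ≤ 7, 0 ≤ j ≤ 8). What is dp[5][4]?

4

   ''  b  b  a  c  a  a  a  a
''  0  1  2  3  4  5  6  7  8
 c  1  1  2  3  3  4  5  6  7
 c  2  2  2  3  3  4  5  6  7
 c  3  3  3  3  3  4  5  6  7
 a  4  4  4  3  4  3  4  5  6
 a  5  5  5  4  4  4  3  4  5
 c  6  6  6  5  4  5  4  4  5
 b  7  6  6  6  5  5  5  5  5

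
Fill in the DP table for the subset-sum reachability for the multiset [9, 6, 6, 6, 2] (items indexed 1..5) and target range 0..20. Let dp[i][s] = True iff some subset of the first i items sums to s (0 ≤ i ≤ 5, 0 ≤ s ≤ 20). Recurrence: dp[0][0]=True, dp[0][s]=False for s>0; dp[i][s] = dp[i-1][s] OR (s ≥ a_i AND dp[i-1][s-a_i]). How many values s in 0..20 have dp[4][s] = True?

i\s   0   1   2   3   4   5   6   7   8   9  10  11  12  13  14  15  16  17  18  19  20
  0   T   F   F   F   F   F   F   F   F   F   F   F   F   F   F   F   F   F   F   F   F
  1   T   F   F   F   F   F   F   F   F   T   F   F   F   F   F   F   F   F   F   F   F
  2   T   F   F   F   F   F   T   F   F   T   F   F   F   F   F   T   F   F   F   F   F
  3   T   F   F   F   F   F   T   F   F   T   F   F   T   F   F   T   F   F   F   F   F
  4   T   F   F   F   F   F   T   F   F   T   F   F   T   F   F   T   F   F   T   F   F
  5   T   F   T   F   F   F   T   F   T   T   F   T   T   F   T   T   F   T   T   F   T

6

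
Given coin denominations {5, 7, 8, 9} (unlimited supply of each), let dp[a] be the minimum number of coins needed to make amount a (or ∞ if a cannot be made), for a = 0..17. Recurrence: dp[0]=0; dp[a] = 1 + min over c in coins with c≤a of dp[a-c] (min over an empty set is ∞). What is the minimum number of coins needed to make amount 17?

 a  0  1  2  3  4  5  6  7  8  9 10 11 12 13 14 15 16 17
dp  0  -  -  -  -  1  -  1  1  1  2  -  2  2  2  2  2  2
(- denotes ∞ / unreachable)

2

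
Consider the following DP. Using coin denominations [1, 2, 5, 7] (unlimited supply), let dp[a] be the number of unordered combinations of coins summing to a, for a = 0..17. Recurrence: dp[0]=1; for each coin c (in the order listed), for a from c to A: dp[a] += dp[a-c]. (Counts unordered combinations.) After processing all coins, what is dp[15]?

after  coin     0     1     2     3     4     5     6     7     8     9    10    11    12    13    14    15    16    17
          1     1     1     1     1     1     1     1     1     1     1     1     1     1     1     1     1     1     1
          2     1     1     2     2     3     3     4     4     5     5     6     6     7     7     8     8     9     9
          5     1     1     2     2     3     4     5     6     7     8    10    11    13    14    16    18    20    22
          7     1     1     2     2     3     4     5     7     8    10    12    14    17    19    23    26    30    34

26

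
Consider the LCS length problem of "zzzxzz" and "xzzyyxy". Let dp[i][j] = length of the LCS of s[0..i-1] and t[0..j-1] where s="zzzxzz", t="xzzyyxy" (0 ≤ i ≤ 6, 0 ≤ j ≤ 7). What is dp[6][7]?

3

   ''  x  z  z  y  y  x  y
''  0  0  0  0  0  0  0  0
 z  0  0  1  1  1  1  1  1
 z  0  0  1  2  2  2  2  2
 z  0  0  1  2  2  2  2  2
 x  0  1  1  2  2  2  3  3
 z  0  1  2  2  2  2  3  3
 z  0  1  2  3  3  3  3  3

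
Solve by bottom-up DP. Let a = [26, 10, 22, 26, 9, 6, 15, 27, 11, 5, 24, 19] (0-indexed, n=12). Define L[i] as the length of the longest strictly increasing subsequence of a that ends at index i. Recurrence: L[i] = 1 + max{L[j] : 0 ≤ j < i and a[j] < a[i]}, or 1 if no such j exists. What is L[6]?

2

   i    0    1    2    3    4    5    6    7    8    9   10   11
a[i]   26   10   22   26    9    6   15   27   11    5   24   19
L[i]    1    1    2    3    1    1    2    4    2    1    3    3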